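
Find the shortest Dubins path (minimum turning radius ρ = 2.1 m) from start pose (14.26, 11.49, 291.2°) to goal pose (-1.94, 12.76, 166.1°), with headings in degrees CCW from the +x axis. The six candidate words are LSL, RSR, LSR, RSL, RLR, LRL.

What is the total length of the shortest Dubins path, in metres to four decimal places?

18.9125 m

Let ψ = atan2(Δy, Δx) = atan2(1.27, -16.20) = 175.5175° be the start→goal bearing.
Normalize: d = |goal − start| / ρ = 16.249705/2.1 = 7.737955, α = (θ_start − ψ) mod 360° = 115.6825° = 2.019041 rad, β = (θ_goal − ψ) mod 360° = 350.5825° = 6.118820 rad.
Common terms: sin α = 0.901209, cos α = -0.433384, sin β = -0.163627, cos β = 0.986522, cos(α−β) = -0.575005, d² = 59.875941. Work in radians in the unit-radius frame; every candidate has L = ρ·(t + p + q).
LSL: p² = 2 + d² − 2cos(α−β) + 2d(sin α − sin β) = 79.505253; p = √p² = 8.916572; φ = atan2(cos β − cos α, d + sin α − sin β) = 0.159924 rad; t = (φ − α) mod 2π = 4.424069 rad, q = (β − φ) mod 2π = 5.958895 rad → L = 2.1·(4.424069 + 8.916572 + 5.958895) = 2.1·19.299536 = 40.529025 m
RSR: p² = 2 + d² − 2cos(α−β) + 2d(sin β − sin α) = 46.546650; p = √p² = 6.822511; φ = atan2(cos α − cos β, d − sin α + sin β) = -0.209653 rad; t = (α − φ) mod 2π = 2.228695 rad, q = (φ − β) mod 2π = 6.237898 rad → L = 2.1·(2.228695 + 6.822511 + 6.237898) = 2.1·15.289103 = 32.107116 m
LSR: p² = d² − 2 + 2cos(α−β) + 2d(sin α + sin β) = 68.140691; p = √p² = 8.254737; φ = atan2(−cos α − cos β, d + sin α + sin β) − atan2(−2, p) = 0.172534 rad; t = (φ − α) mod 2π = 4.436678 rad, q = (φ − β) mod 2π = 0.336900 rad → L = 2.1·(4.436678 + 8.254737 + 0.336900) = 2.1·13.028315 = 27.359462 m
RSL: p² = d² − 2 + 2cos(α−β) − 2d(sin α + sin β) = 45.311171; p = √p² = 6.731357; φ = atan2(cos α + cos β, d − sin α − sin β) − atan2(2, p) = -0.209958 rad; t = (α − φ) mod 2π = 2.228999 rad, q = (β − φ) mod 2π = 0.045592 rad → L = 2.1·(2.228999 + 6.731357 + 0.045592) = 2.1·9.005949 = 18.912492 m
RLR: c = (6 − d² + 2cos(α−β) + 2d(sin α − sin β))/8 = -4.818331, |c| > 1 → infeasible
LRL: c = (6 − d² + 2cos(α−β) − 2d(sin α − sin β))/8 = -8.938157, |c| > 1 → infeasible
Shortest: RSL with L = 18.912492 m ≈ 18.9125 m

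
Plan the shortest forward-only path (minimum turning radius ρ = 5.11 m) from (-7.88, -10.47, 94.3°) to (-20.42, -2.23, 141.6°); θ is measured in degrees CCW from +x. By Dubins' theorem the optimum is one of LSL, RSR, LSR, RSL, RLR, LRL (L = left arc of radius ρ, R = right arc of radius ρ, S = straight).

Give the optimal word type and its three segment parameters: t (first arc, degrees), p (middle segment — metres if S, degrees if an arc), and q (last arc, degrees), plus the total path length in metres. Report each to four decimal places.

Let ψ = atan2(Δy, Δx) = atan2(8.24, -12.54) = 146.6912° be the start→goal bearing.
Normalize: d = |goal − start| / ρ = 15.004973/5.11 = 2.936394, α = (θ_start − ψ) mod 360° = 307.6088° = 5.368786 rad, β = (θ_goal − ψ) mod 360° = 354.9088° = 6.194327 rad.
Common terms: sin α = -0.792196, cos α = 0.610267, sin β = -0.088741, cos β = 0.996055, cos(α−β) = 0.678160, d² = 8.622409. Work in radians in the unit-radius frame; every candidate has L = ρ·(t + p + q).
LSL: p² = 2 + d² − 2cos(α−β) + 2d(sin α − sin β) = 5.134850; p = √p² = 2.266021; φ = atan2(cos β − cos α, d + sin α − sin β) = 0.171082 rad; t = (φ − α) mod 2π = 1.085481 rad, q = (β − φ) mod 2π = 6.023245 rad → L = 5.11·(1.085481 + 2.266021 + 6.023245) = 5.11·9.374747 = 47.904956 m
RSR: p² = 2 + d² − 2cos(α−β) + 2d(sin β − sin α) = 13.397329; p = √p² = 3.660236; φ = atan2(cos α − cos β, d − sin α + sin β) = -0.105596 rad; t = (α − φ) mod 2π = 5.474382 rad, q = (φ − β) mod 2π = 6.266448 rad → L = 5.11·(5.474382 + 3.660236 + 6.266448) = 5.11·15.401066 = 78.699448 m
LSR: p² = d² − 2 + 2cos(α−β) + 2d(sin α + sin β) = 2.805172; p = √p² = 1.674865; φ = atan2(−cos α − cos β, d + sin α + sin β) − atan2(−2, p) = 0.210291 rad; t = (φ − α) mod 2π = 1.124690 rad, q = (φ − β) mod 2π = 0.299149 rad → L = 5.11·(1.124690 + 1.674865 + 0.299149) = 5.11·3.098704 = 15.834375 m
RSL: p² = d² − 2 + 2cos(α−β) − 2d(sin α + sin β) = 13.152284; p = √p² = 3.626608; φ = atan2(cos α + cos β, d − sin α − sin β) − atan2(2, p) = -0.105673 rad; t = (α − φ) mod 2π = 5.474460 rad, q = (β − φ) mod 2π = 0.016815 rad → L = 5.11·(5.474460 + 3.626608 + 0.016815) = 5.11·9.117882 = 46.592379 m
RLR: c = (6 − d² + 2cos(α−β) + 2d(sin α − sin β))/8 = -0.674666; p = 2π − arccos c = 3.971877 rad; φ = atan2(cos α − cos β, d − sin α + sin β) = -0.105596 rad; t = (α − φ + p/2) mod 2π = 1.177135 rad, q = (α − β − t + p) mod 2π = 1.969201 rad → L = 5.11·(1.177135 + 3.971877 + 1.969201) = 5.11·7.118213 = 36.374066 m
LRL: c = (6 − d² + 2cos(α−β) − 2d(sin α − sin β))/8 = 0.358144; p = 2π − arccos c = 5.078668 rad; φ = atan2(cos β − cos α, d + sin α − sin β) = 0.171082 rad; t = (φ − α + p/2) mod 2π = 3.624815 rad, q = (β − α − t + p) mod 2π = 2.279394 rad → L = 5.11·(3.624815 + 5.078668 + 2.279394) = 5.11·10.982877 = 56.122501 m
Shortest: LSR with L = 15.834375 m ≈ 15.8344 m
Convert LSR to answer units (arcs ×180/π): t = 1.124690·180/π = 64.4400°, p = ρ·p = 5.11·1.674865 = 8.5586 m, q = 0.299149·180/π = 17.1400°, L = 15.8344 m.

LSR: t = 64.4400°, p = 8.5586 m, q = 17.1400°, L = 15.8344 m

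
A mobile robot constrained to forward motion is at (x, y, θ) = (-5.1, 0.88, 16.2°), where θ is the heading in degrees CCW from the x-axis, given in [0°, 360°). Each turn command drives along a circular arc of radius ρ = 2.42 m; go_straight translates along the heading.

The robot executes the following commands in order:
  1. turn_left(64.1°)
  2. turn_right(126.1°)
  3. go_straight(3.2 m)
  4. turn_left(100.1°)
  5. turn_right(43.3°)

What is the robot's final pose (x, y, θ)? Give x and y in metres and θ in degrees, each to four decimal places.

(8.1651, 3.0198, 11.0000°)

set_pose: (x, y, θ) = (-5.1000, 0.8800, 16.2000°), ρ = 2.42
turn_left(64.1°): centre at ρ to the left, rotate +64.1° → (-3.3898, 2.7962, 80.3000°)
turn_right(126.1°): centre at ρ to the right, rotate −126.1° → (0.7306, 4.0756, -45.8000° ≡ 314.2000°)
go_straight(3.2): x += 3.2·cos θ, y += 3.2·sin θ → (2.9615, 1.7814, 314.2000°)
turn_left(100.1°): centre at ρ to the left, rotate +100.1° → (6.6617, 2.0564, 414.3000° ≡ 54.3000°)
turn_right(43.3°): centre at ρ to the right, rotate −43.3° → (8.1651, 3.0198, 11.0000°)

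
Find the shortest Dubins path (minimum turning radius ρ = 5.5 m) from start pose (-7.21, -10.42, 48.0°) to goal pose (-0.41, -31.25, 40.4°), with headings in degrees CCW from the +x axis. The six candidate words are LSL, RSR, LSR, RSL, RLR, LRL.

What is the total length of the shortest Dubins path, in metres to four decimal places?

44.5050 m

Let ψ = atan2(Δy, Δx) = atan2(-20.83, 6.80) = -71.9206° be the start→goal bearing.
Normalize: d = |goal − start| / ρ = 21.911844/5.5 = 3.983972, α = (θ_start − ψ) mod 360° = 119.9206° = 2.093010 rad, β = (θ_goal − ψ) mod 360° = 112.3206° = 1.960365 rad.
Common terms: sin α = 0.866717, cos α = -0.498800, sin β = 0.925073, cos β = -0.379789, cos(α−β) = 0.991216, d² = 15.872030. Work in radians in the unit-radius frame; every candidate has L = ρ·(t + p + q).
LSL: p² = 2 + d² − 2cos(α−β) + 2d(sin α − sin β) = 15.424623; p = √p² = 3.927419; φ = atan2(cos β − cos α, d + sin α − sin β) = 0.030307 rad; t = (φ − α) mod 2π = 4.220483 rad, q = (β − φ) mod 2π = 1.930057 rad → L = 5.5·(4.220483 + 3.927419 + 1.930057) = 5.5·10.077960 = 55.428778 m
RSR: p² = 2 + d² − 2cos(α−β) + 2d(sin β − sin α) = 16.354574; p = √p² = 4.044079; φ = atan2(cos α − cos β, d − sin α + sin β) = -0.029433 rad; t = (α − φ) mod 2π = 2.122442 rad, q = (φ − β) mod 2π = 4.293388 rad → L = 5.5·(2.122442 + 4.044079 + 4.293388) = 5.5·10.459909 = 57.529501 m
LSR: p² = d² − 2 + 2cos(α−β) + 2d(sin α + sin β) = 30.131346; p = √p² = 5.489203; φ = atan2(−cos α − cos β, d + sin α + sin β) − atan2(−2, p) = 0.500362 rad; t = (φ − α) mod 2π = 4.690538 rad, q = (φ − β) mod 2π = 4.823183 rad → L = 5.5·(4.690538 + 5.489203 + 4.823183) = 5.5·15.002923 = 82.516076 m
RSL: p² = d² − 2 + 2cos(α−β) − 2d(sin α + sin β) = 1.577576; p = √p² = 1.256016; φ = atan2(cos α + cos β, d − sin α − sin β) − atan2(2, p) = -1.391218 rad; t = (α − φ) mod 2π = 3.484228 rad, q = (β − φ) mod 2π = 3.351582 rad → L = 5.5·(3.484228 + 1.256016 + 3.351582) = 5.5·8.091826 = 44.505042 m
RLR: c = (6 − d² + 2cos(α−β) + 2d(sin α − sin β))/8 = -1.044322, |c| > 1 → infeasible
LRL: c = (6 − d² + 2cos(α−β) − 2d(sin α − sin β))/8 = -0.928078; p = 2π − arccos c = 3.523171 rad; φ = atan2(cos β − cos α, d + sin α − sin β) = 0.030307 rad; t = (φ − α + p/2) mod 2π = 5.982069 rad, q = (β − α − t + p) mod 2π = 3.691643 rad → L = 5.5·(5.982069 + 3.523171 + 3.691643) = 5.5·13.196883 = 72.582857 m
Shortest: RSL with L = 44.505042 m ≈ 44.5050 m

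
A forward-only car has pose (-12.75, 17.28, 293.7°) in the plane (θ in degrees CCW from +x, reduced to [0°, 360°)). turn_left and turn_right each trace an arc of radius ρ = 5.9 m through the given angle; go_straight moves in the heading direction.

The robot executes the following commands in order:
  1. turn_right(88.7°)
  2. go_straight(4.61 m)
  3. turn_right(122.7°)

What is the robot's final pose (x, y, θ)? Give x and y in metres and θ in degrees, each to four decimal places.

set_pose: (x, y, θ) = (-12.7500, 17.2800, 293.7000°), ρ = 5.9
turn_right(88.7°): centre at ρ to the right, rotate −88.7° → (-15.6590, 9.5613, 205.0000°)
go_straight(4.61): x += 4.61·cos θ, y += 4.61·sin θ → (-19.8370, 7.6130, 205.0000°)
turn_right(122.7°): centre at ρ to the right, rotate −122.7° → (-28.1773, 13.7508, 82.3000°)

(-28.1773, 13.7508, 82.3000°)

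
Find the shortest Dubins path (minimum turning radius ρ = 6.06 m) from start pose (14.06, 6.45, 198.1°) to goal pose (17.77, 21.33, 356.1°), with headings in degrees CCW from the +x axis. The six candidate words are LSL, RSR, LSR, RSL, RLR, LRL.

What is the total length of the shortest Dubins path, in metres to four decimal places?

27.3888 m

Let ψ = atan2(Δy, Δx) = atan2(14.88, 3.71) = 76.0000° be the start→goal bearing.
Normalize: d = |goal − start| / ρ = 15.335531/6.06 = 2.530616, α = (θ_start − ψ) mod 360° = 122.1000° = 2.131047 rad, β = (θ_goal − ψ) mod 360° = 280.1000° = 4.888667 rad.
Common terms: sin α = 0.847122, cos α = -0.531399, sin β = -0.984503, cos β = 0.175367, cos(α−β) = -0.927184, d² = 6.404015. Work in radians in the unit-radius frame; every candidate has L = ρ·(t + p + q).
LSL: p² = 2 + d² − 2cos(α−β) + 2d(sin α − sin β) = 19.528661; p = √p² = 4.419125; φ = atan2(cos β − cos α, d + sin α − sin β) = 0.160623 rad; t = (φ − α) mod 2π = 4.312761 rad, q = (β − φ) mod 2π = 4.728044 rad → L = 6.06·(4.312761 + 4.419125 + 4.728044) = 6.06·13.459930 = 81.567176 m
RSR: p² = 2 + d² − 2cos(α−β) + 2d(sin β − sin α) = 0.988105; p = √p² = 0.994035; φ = atan2(cos α − cos β, d − sin α + sin β) = -0.790929 rad; t = (α − φ) mod 2π = 2.921976 rad, q = (φ − β) mod 2π = 0.603589 rad → L = 6.06·(2.921976 + 0.994035 + 0.603589) = 6.06·4.519600 = 27.388774 m
LSR: p² = d² − 2 + 2cos(α−β) + 2d(sin α + sin β) = 1.854329; p = √p² = 1.361738; φ = atan2(−cos α − cos β, d + sin α + sin β) − atan2(−2, p) = 1.120709 rad; t = (φ − α) mod 2π = 5.272847 rad, q = (φ − β) mod 2π = 2.515227 rad → L = 6.06·(5.272847 + 1.361738 + 2.515227) = 6.06·9.149811 = 55.447857 m
RSL: p² = d² − 2 + 2cos(α−β) − 2d(sin α + sin β) = 3.244966; p = √p² = 1.801379; φ = atan2(cos α + cos β, d − sin α − sin β) − atan2(2, p) = -0.970262 rad; t = (α − φ) mod 2π = 3.101309 rad, q = (β − φ) mod 2π = 5.858929 rad → L = 6.06·(3.101309 + 1.801379 + 5.858929) = 6.06·10.761617 = 65.215400 m
RLR: c = (6 − d² + 2cos(α−β) + 2d(sin α − sin β))/8 = 0.876487; p = 2π − arccos c = 5.780905 rad; φ = atan2(cos α − cos β, d − sin α + sin β) = -0.790929 rad; t = (α − φ + p/2) mod 2π = 5.812428 rad, q = (α − β − t + p) mod 2π = 3.494042 rad → L = 6.06·(5.812428 + 5.780905 + 3.494042) = 6.06·15.087375 = 91.429489 m
LRL: c = (6 − d² + 2cos(α−β) − 2d(sin α − sin β))/8 = -1.441083, |c| > 1 → infeasible
Shortest: RSR with L = 27.388774 m ≈ 27.3888 m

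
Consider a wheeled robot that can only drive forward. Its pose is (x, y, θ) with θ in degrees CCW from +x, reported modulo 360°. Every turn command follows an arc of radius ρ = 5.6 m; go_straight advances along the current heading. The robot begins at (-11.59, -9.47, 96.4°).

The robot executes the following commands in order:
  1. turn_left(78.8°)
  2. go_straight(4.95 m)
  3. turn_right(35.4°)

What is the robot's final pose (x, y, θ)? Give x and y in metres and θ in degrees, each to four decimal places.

set_pose: (x, y, θ) = (-11.5900, -9.4700, 96.4000°), ρ = 5.6
turn_left(78.8°): centre at ρ to the left, rotate +78.8° → (-16.6865, -4.5139, 175.2000°)
go_straight(4.95): x += 4.95·cos θ, y += 4.95·sin θ → (-21.6191, -4.0997, 175.2000°)
turn_right(35.4°): centre at ρ to the right, rotate −35.4° → (-24.7651, -2.7966, 139.8000°)

(-24.7651, -2.7966, 139.8000°)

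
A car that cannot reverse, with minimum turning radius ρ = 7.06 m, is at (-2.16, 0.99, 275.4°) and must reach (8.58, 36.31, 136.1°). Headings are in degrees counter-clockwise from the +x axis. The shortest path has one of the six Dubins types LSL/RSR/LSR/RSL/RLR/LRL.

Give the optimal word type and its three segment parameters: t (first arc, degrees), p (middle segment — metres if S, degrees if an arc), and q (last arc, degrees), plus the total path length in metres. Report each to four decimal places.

LSL: t = 176.8932°, p = 29.5922 m, q = 43.8068°, L = 56.7869 m

Let ψ = atan2(Δy, Δx) = atan2(35.32, 10.74) = 73.0867° be the start→goal bearing.
Normalize: d = |goal − start| / ρ = 36.916798/7.06 = 5.229008, α = (θ_start − ψ) mod 360° = 202.3133° = 3.531033 rad, β = (θ_goal − ψ) mod 360° = 63.0133° = 1.099790 rad.
Common terms: sin α = -0.379671, cos α = -0.925122, sin β = 0.891112, cos β = 0.453783, cos(α−β) = -0.758134, d² = 27.342527. Work in radians in the unit-radius frame; every candidate has L = ρ·(t + p + q).
LSL: p² = 2 + d² − 2cos(α−β) + 2d(sin α − sin β) = 17.568926; p = √p² = 4.191530; φ = atan2(cos β − cos α, d + sin α − sin β) = 0.335217 rad; t = (φ − α) mod 2π = 3.087369 rad, q = (β − φ) mod 2π = 0.764573 rad → L = 7.06·(3.087369 + 4.191530 + 0.764573) = 7.06·8.043472 = 56.786912 m
RSR: p² = 2 + d² − 2cos(α−β) + 2d(sin β − sin α) = 44.148666; p = √p² = 6.644446; φ = atan2(cos α − cos β, d − sin α + sin β) = -0.209047 rad; t = (α − φ) mod 2π = 3.740080 rad, q = (φ − β) mod 2π = 4.974349 rad → L = 7.06·(3.740080 + 6.644446 + 4.974349) = 7.06·15.358875 = 108.433659 m
LSR: p² = d² − 2 + 2cos(α−β) + 2d(sin α + sin β) = 29.174916; p = √p² = 5.401381; φ = atan2(−cos α − cos β, d + sin α + sin β) − atan2(−2, p) = 0.436547 rad; t = (φ − α) mod 2π = 3.188699 rad, q = (φ − β) mod 2π = 5.619942 rad → L = 7.06·(3.188699 + 5.401381 + 5.619942) = 7.06·14.210022 = 100.322756 m
RSL: p² = d² − 2 + 2cos(α−β) − 2d(sin α + sin β) = 18.477602; p = √p² = 4.298558; φ = atan2(cos α + cos β, d − sin α − sin β) − atan2(2, p) = -0.535062 rad; t = (α − φ) mod 2π = 4.066096 rad, q = (β − φ) mod 2π = 1.634852 rad → L = 7.06·(4.066096 + 4.298558 + 1.634852) = 7.06·9.999506 = 70.596511 m
RLR: c = (6 − d² + 2cos(α−β) + 2d(sin α − sin β))/8 = -4.518583, |c| > 1 → infeasible
LRL: c = (6 − d² + 2cos(α−β) − 2d(sin α − sin β))/8 = -1.196116, |c| > 1 → infeasible
Shortest: LSL with L = 56.786912 m ≈ 56.7869 m
Convert LSL to answer units (arcs ×180/π): t = 3.087369·180/π = 176.8932°, p = ρ·p = 7.06·4.191530 = 29.5922 m, q = 0.764573·180/π = 43.8068°, L = 56.7869 m.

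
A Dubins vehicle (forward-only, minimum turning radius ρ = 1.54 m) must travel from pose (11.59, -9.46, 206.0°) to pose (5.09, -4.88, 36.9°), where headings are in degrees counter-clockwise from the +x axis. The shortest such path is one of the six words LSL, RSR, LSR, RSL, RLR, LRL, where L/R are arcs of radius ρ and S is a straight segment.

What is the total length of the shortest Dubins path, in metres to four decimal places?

9.8244 m

Let ψ = atan2(Δy, Δx) = atan2(4.58, -6.50) = 144.8309° be the start→goal bearing.
Normalize: d = |goal − start| / ρ = 7.951503/1.54 = 5.163314, α = (θ_start − ψ) mod 360° = 61.1691° = 1.067602 rad, β = (θ_goal − ψ) mod 360° = 252.0691° = 4.399436 rad.
Common terms: sin α = 0.876047, cos α = 0.482226, sin β = -0.951429, cos β = -0.307870, cos(α−β) = -0.981959, d² = 26.659808. Work in radians in the unit-radius frame; every candidate has L = ρ·(t + p + q).
LSL: p² = 2 + d² − 2cos(α−β) + 2d(sin α − sin β) = 49.495383; p = √p² = 7.035296; φ = atan2(cos β − cos α, d + sin α − sin β) = -0.112542 rad; t = (φ − α) mod 2π = 5.103041 rad, q = (β − φ) mod 2π = 4.511978 rad → L = 1.54·(5.103041 + 7.035296 + 4.511978) = 1.54·16.650314 = 25.641484 m
RSR: p² = 2 + d² − 2cos(α−β) + 2d(sin β − sin α) = 11.752068; p = √p² = 3.428129; φ = atan2(cos α − cos β, d − sin α + sin β) = 0.232565 rad; t = (α − φ) mod 2π = 0.835037 rad, q = (φ − β) mod 2π = 2.116314 rad → L = 1.54·(0.835037 + 3.428129 + 2.116314) = 1.54·6.379481 = 9.824400 m
LSR: p² = d² − 2 + 2cos(α−β) + 2d(sin α + sin β) = 21.917451; p = √p² = 4.681608; φ = atan2(−cos α − cos β, d + sin α + sin β) − atan2(−2, p) = 0.369480 rad; t = (φ − α) mod 2π = 5.585063 rad, q = (φ − β) mod 2π = 2.253230 rad → L = 1.54·(5.585063 + 4.681608 + 2.253230) = 1.54·12.519901 = 19.280647 m
RSL: p² = d² − 2 + 2cos(α−β) − 2d(sin α + sin β) = 23.474329; p = √p² = 4.845031; φ = atan2(cos α + cos β, d − sin α − sin β) − atan2(2, p) = -0.358217 rad; t = (α − φ) mod 2π = 1.425819 rad, q = (β − φ) mod 2π = 4.757653 rad → L = 1.54·(1.425819 + 4.845031 + 4.757653) = 1.54·11.028503 = 16.983895 m
RLR: c = (6 − d² + 2cos(α−β) + 2d(sin α − sin β))/8 = -0.469008; p = 2π − arccos c = 4.224221 rad; φ = atan2(cos α − cos β, d − sin α + sin β) = 0.232565 rad; t = (α − φ + p/2) mod 2π = 2.947148 rad, q = (α − β − t + p) mod 2π = 4.228425 rad → L = 1.54·(2.947148 + 4.224221 + 4.228425) = 1.54·11.399794 = 17.555683 m
LRL: c = (6 − d² + 2cos(α−β) − 2d(sin α − sin β))/8 = -5.186923, |c| > 1 → infeasible
Shortest: RSR with L = 9.824400 m ≈ 9.8244 m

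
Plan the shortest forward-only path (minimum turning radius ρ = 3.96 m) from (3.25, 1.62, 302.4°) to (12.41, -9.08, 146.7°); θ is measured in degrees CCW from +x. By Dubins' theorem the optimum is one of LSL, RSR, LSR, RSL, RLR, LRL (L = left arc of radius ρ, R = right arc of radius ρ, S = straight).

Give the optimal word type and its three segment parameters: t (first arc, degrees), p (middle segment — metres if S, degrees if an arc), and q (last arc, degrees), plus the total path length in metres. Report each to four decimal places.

Let ψ = atan2(Δy, Δx) = atan2(-10.70, 9.16) = -49.4340° be the start→goal bearing.
Normalize: d = |goal − start| / ρ = 14.085297/3.96 = 3.556893, α = (θ_start − ψ) mod 360° = 351.8340° = 6.140662 rad, β = (θ_goal − ψ) mod 360° = 196.1340° = 3.423184 rad.
Common terms: sin α = -0.142042, cos α = 0.989861, sin β = -0.277885, cos β = -0.960614, cos(α−β) = -0.911403, d² = 12.651490. Work in radians in the unit-radius frame; every candidate has L = ρ·(t + p + q).
LSL: p² = 2 + d² − 2cos(α−β) + 2d(sin α − sin β) = 17.440656; p = √p² = 4.176201; φ = atan2(cos β − cos α, d + sin α − sin β) = -0.485946 rad; t = (φ − α) mod 2π = 5.939763 rad, q = (β − φ) mod 2π = 3.909130 rad → L = 3.96·(5.939763 + 4.176201 + 3.909130) = 3.96·14.025094 = 55.539373 m
RSR: p² = 2 + d² − 2cos(α−β) + 2d(sin β − sin α) = 15.507936; p = √p² = 3.938012; φ = atan2(cos α − cos β, d − sin α + sin β) = 0.518174 rad; t = (α − φ) mod 2π = 5.622488 rad, q = (φ − β) mod 2π = 3.378175 rad → L = 3.96·(5.622488 + 3.938012 + 3.378175) = 3.96·12.938675 = 51.237152 m
LSR: p² = d² − 2 + 2cos(α−β) + 2d(sin α + sin β) = 5.841417; p = √p² = 2.416902; φ = atan2(−cos α − cos β, d + sin α + sin β) − atan2(−2, p) = 0.681966 rad; t = (φ − α) mod 2π = 0.824490 rad, q = (φ − β) mod 2π = 3.541967 rad → L = 3.96·(0.824490 + 2.416902 + 3.541967) = 3.96·6.783359 = 26.862104 m
RSL: p² = d² − 2 + 2cos(α−β) − 2d(sin α + sin β) = 11.815949; p = √p² = 3.437434; φ = atan2(cos α + cos β, d − sin α − sin β) − atan2(2, p) = -0.519598 rad; t = (α − φ) mod 2π = 0.377074 rad, q = (β − φ) mod 2π = 3.942782 rad → L = 3.96·(0.377074 + 3.437434 + 3.942782) = 3.96·7.757289 = 30.718865 m
RLR: c = (6 − d² + 2cos(α−β) + 2d(sin α − sin β))/8 = -0.938492; p = 2π − arccos c = 3.494152 rad; φ = atan2(cos α − cos β, d − sin α + sin β) = 0.518174 rad; t = (α − φ + p/2) mod 2π = 1.086379 rad, q = (α − β − t + p) mod 2π = 5.125251 rad → L = 3.96·(1.086379 + 3.494152 + 5.125251) = 3.96·9.705782 = 38.434896 m
LRL: c = (6 − d² + 2cos(α−β) − 2d(sin α − sin β))/8 = -1.180082, |c| > 1 → infeasible
Shortest: LSR with L = 26.862104 m ≈ 26.8621 m
Convert LSR to answer units (arcs ×180/π): t = 0.824490·180/π = 47.2398°, p = ρ·p = 3.96·2.416902 = 9.5709 m, q = 3.541967·180/π = 202.9398°, L = 26.8621 m.

LSR: t = 47.2398°, p = 9.5709 m, q = 202.9398°, L = 26.8621 m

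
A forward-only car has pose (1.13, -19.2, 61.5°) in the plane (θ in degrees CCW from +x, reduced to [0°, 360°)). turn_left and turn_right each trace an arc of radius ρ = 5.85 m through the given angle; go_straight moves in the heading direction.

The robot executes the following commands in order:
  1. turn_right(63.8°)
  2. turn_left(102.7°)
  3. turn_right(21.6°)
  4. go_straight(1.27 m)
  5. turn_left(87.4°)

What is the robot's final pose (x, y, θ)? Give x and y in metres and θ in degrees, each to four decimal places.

(8.4133, 1.0108, 166.2000°)

set_pose: (x, y, θ) = (1.1300, -19.2000, 61.5000°), ρ = 5.85
turn_right(63.8°): centre at ρ to the right, rotate −63.8° → (6.5059, -16.1461, -2.3000° ≡ 357.7000°)
turn_left(102.7°): centre at ρ to the left, rotate +102.7° → (12.4945, -9.2448, 460.4000° ≡ 100.4000°)
turn_right(21.6°): centre at ρ to the right, rotate −21.6° → (12.5098, -7.0525, 78.8000°)
go_straight(1.27): x += 1.27·cos θ, y += 1.27·sin θ → (12.7565, -5.8066, 78.8000°)
turn_left(87.4°): centre at ρ to the left, rotate +87.4° → (8.4133, 1.0108, 166.2000°)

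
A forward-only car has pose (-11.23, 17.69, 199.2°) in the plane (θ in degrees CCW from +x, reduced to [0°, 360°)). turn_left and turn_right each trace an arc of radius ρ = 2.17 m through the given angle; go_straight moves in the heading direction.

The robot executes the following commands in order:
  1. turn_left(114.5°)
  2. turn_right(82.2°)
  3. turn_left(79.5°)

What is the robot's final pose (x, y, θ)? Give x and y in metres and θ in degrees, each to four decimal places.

set_pose: (x, y, θ) = (-11.2300, 17.6900, 199.2000°), ρ = 2.17
turn_left(114.5°): centre at ρ to the left, rotate +114.5° → (-12.0852, 14.1415, 313.7000°)
turn_right(82.2°): centre at ρ to the right, rotate −82.2° → (-11.9558, 11.2914, 231.5000°)
turn_left(79.5°): centre at ρ to the left, rotate +79.5° → (-11.8952, 8.5169, 311.0000°)

(-11.8952, 8.5169, 311.0000°)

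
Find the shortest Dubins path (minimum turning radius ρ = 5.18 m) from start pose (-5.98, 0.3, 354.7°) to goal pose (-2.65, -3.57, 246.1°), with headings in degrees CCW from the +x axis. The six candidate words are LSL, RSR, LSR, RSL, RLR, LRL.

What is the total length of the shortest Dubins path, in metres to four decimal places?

Let ψ = atan2(Δy, Δx) = atan2(-3.87, 3.33) = -49.2892° be the start→goal bearing.
Normalize: d = |goal − start| / ρ = 5.105468/5.18 = 0.985612, α = (θ_start − ψ) mod 360° = 43.9892° = 0.767756 rad, β = (θ_goal − ψ) mod 360° = 295.3892° = 5.155513 rad.
Common terms: sin α = 0.694522, cos α = 0.719471, sin β = -0.903416, cos β = 0.428764, cos(α−β) = -0.318959, d² = 0.971430. Work in radians in the unit-radius frame; every candidate has L = ρ·(t + p + q).
LSL: p² = 2 + d² − 2cos(α−β) + 2d(sin α − sin β) = 6.759242; p = √p² = 2.599854; φ = atan2(cos β − cos α, d + sin α − sin β) = -0.112051 rad; t = (φ − α) mod 2π = 5.403379 rad, q = (β − φ) mod 2π = 5.267564 rad → L = 5.18·(5.403379 + 2.599854 + 5.267564) = 5.18·13.270797 = 68.742730 m
RSR: p² = 2 + d² − 2cos(α−β) + 2d(sin β − sin α) = 0.459455; p = √p² = 0.677831; φ = atan2(cos α − cos β, d − sin α + sin β) = 2.698342 rad; t = (α − φ) mod 2π = 4.352599 rad, q = (φ − β) mod 2π = 3.826014 rad → L = 5.18·(4.352599 + 0.677831 + 3.826014) = 5.18·8.856444 = 45.876381 m
LSR: p² = d² − 2 + 2cos(α−β) + 2d(sin α + sin β) = -2.078266 < 0 → infeasible
RSL: p² = d² − 2 + 2cos(α−β) − 2d(sin α + sin β) = -1.254711 < 0 → infeasible
RLR: c = (6 − d² + 2cos(α−β) + 2d(sin α − sin β))/8 = 0.942568; p = 2π − arccos c = 5.942626 rad; φ = atan2(cos α − cos β, d − sin α + sin β) = 2.698342 rad; t = (α − φ + p/2) mod 2π = 1.040727 rad, q = (α − β − t + p) mod 2π = 0.514142 rad → L = 5.18·(1.040727 + 5.942626 + 0.514142) = 5.18·7.497495 = 38.837024 m
LRL: c = (6 − d² + 2cos(α−β) − 2d(sin α − sin β))/8 = 0.155095; p = 2π − arccos c = 4.868112 rad; φ = atan2(cos β − cos α, d + sin α − sin β) = -0.112051 rad; t = (φ − α + p/2) mod 2π = 1.554250 rad, q = (β − α − t + p) mod 2π = 1.418435 rad → L = 5.18·(1.554250 + 4.868112 + 1.418435) = 5.18·7.840797 = 40.615329 m
Shortest: RLR with L = 38.837024 m ≈ 38.8370 m

38.8370 m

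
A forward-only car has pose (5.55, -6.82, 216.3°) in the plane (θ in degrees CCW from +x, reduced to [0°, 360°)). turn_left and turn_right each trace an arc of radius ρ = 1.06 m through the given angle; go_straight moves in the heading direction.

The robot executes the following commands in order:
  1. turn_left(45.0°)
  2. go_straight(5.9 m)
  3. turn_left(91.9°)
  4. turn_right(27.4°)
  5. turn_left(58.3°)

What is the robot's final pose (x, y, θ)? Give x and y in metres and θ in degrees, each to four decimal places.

(6.6585, -14.8257, 24.1000°)

set_pose: (x, y, θ) = (5.5500, -6.8200, 216.3000°), ρ = 1.06
turn_left(45.0°): centre at ρ to the left, rotate +45.0° → (5.1297, -7.5139, 261.3000°)
go_straight(5.9): x += 5.9·cos θ, y += 5.9·sin θ → (4.2373, -13.3461, 261.3000°)
turn_left(91.9°): centre at ρ to the left, rotate +91.9° → (5.1596, -14.5589, 353.2000°)
turn_right(27.4°): centre at ρ to the right, rotate −27.4° → (5.6299, -14.7348, 325.8000°)
turn_left(58.3°): centre at ρ to the left, rotate +58.3° → (6.6585, -14.8257, 384.1000° ≡ 24.1000°)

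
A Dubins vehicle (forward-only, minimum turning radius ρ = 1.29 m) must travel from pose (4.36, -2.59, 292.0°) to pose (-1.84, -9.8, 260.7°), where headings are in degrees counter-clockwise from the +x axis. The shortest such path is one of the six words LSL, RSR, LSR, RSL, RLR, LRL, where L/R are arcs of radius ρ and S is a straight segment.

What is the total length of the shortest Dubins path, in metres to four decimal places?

Let ψ = atan2(Δy, Δx) = atan2(-7.21, -6.20) = -130.6928° be the start→goal bearing.
Normalize: d = |goal − start| / ρ = 9.509159/1.29 = 7.371441, α = (θ_start − ψ) mod 360° = 62.6928° = 1.094196 rad, β = (θ_goal − ψ) mod 360° = 31.3928° = 0.547908 rad.
Common terms: sin α = 0.888560, cos α = 0.458761, sin β = 0.520902, cos β = 0.853616, cos(α−β) = 0.854459, d² = 54.338141. Work in radians in the unit-radius frame; every candidate has L = ρ·(t + p + q).
LSL: p² = 2 + d² − 2cos(α−β) + 2d(sin α − sin β) = 60.049551; p = √p² = 7.749165; φ = atan2(cos β − cos α, d + sin α − sin β) = 0.050977 rad; t = (φ − α) mod 2π = 5.239966 rad, q = (β − φ) mod 2π = 0.496931 rad → L = 1.29·(5.239966 + 7.749165 + 0.496931) = 1.29·13.486062 = 17.397020 m
RSR: p² = 2 + d² − 2cos(α−β) + 2d(sin β − sin α) = 49.208895; p = √p² = 7.014905; φ = atan2(cos α − cos β, d − sin α + sin β) = -0.056318 rad; t = (α − φ) mod 2π = 1.150513 rad, q = (φ − β) mod 2π = 5.678960 rad → L = 1.29·(1.150513 + 7.014905 + 5.678960) = 1.29·13.844379 = 17.859248 m
LSR: p² = d² − 2 + 2cos(α−β) + 2d(sin α + sin β) = 74.826586; p = √p² = 8.650236; φ = atan2(−cos α − cos β, d + sin α + sin β) − atan2(−2, p) = 0.078855 rad; t = (φ − α) mod 2π = 5.267845 rad, q = (φ − β) mod 2π = 5.814133 rad → L = 1.29·(5.267845 + 8.650236 + 5.814133) = 1.29·19.732214 = 25.454556 m
RSL: p² = d² − 2 + 2cos(α−β) − 2d(sin α + sin β) = 33.267531; p = √p² = 5.767801; φ = atan2(cos α + cos β, d − sin α − sin β) − atan2(2, p) = -0.117110 rad; t = (α − φ) mod 2π = 1.211305 rad, q = (β − φ) mod 2π = 0.665017 rad → L = 1.29·(1.211305 + 5.767801 + 0.665017) = 1.29·7.644124 = 9.860920 m
RLR: c = (6 − d² + 2cos(α−β) + 2d(sin α − sin β))/8 = -5.151112, |c| > 1 → infeasible
LRL: c = (6 − d² + 2cos(α−β) − 2d(sin α − sin β))/8 = -6.506194, |c| > 1 → infeasible
Shortest: RSL with L = 9.860920 m ≈ 9.8609 m

9.8609 m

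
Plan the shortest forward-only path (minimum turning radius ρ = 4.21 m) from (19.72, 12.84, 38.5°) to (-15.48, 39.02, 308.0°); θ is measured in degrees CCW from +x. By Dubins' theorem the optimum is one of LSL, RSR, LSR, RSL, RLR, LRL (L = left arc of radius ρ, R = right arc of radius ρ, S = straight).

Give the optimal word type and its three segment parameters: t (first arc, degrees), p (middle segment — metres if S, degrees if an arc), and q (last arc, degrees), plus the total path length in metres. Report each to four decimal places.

Let ψ = atan2(Δy, Δx) = atan2(26.18, -35.20) = 143.3600° be the start→goal bearing.
Normalize: d = |goal − start| / ρ = 43.868353/4.21 = 10.420036, α = (θ_start − ψ) mod 360° = 255.1400° = 4.453034 rad, β = (θ_goal − ψ) mod 360° = 164.6400° = 2.873511 rad.
Common terms: sin α = -0.966555, cos α = -0.256458, sin β = 0.264883, cos β = -0.964281, cos(α−β) = -0.008727, d² = 108.577158. Work in radians in the unit-radius frame; every candidate has L = ρ·(t + p + q).
LSL: p² = 2 + d² − 2cos(α−β) + 2d(sin α − sin β) = 84.931353; p = √p² = 9.215821; φ = atan2(cos β − cos α, d + sin α − sin β) = -0.076881 rad; t = (φ − α) mod 2π = 1.753271 rad, q = (β − φ) mod 2π = 2.950391 rad → L = 4.21·(1.753271 + 9.215821 + 2.950391) = 4.21·13.919483 = 58.601024 m
RSR: p² = 2 + d² − 2cos(α−β) + 2d(sin β − sin α) = 136.257869; p = √p² = 11.672955; φ = atan2(cos α − cos β, d − sin α + sin β) = 0.060675 rad; t = (α − φ) mod 2π = 4.392358 rad, q = (φ − β) mod 2π = 3.470350 rad → L = 4.21·(4.392358 + 11.672955 + 3.470350) = 4.21·19.535663 = 82.245141 m
LSR: p² = d² − 2 + 2cos(α−β) + 2d(sin α + sin β) = 91.936790; p = √p² = 9.588367; φ = atan2(−cos α − cos β, d + sin α + sin β) − atan2(−2, p) = 0.330595 rad; t = (φ − α) mod 2π = 2.160746 rad, q = (φ − β) mod 2π = 3.740269 rad → L = 4.21·(2.160746 + 9.588367 + 3.740269) = 4.21·15.489383 = 65.210304 m
RSL: p² = d² − 2 + 2cos(α−β) − 2d(sin α + sin β) = 121.182619; p = √p² = 11.008298; φ = atan2(cos α + cos β, d − sin α − sin β) − atan2(2, p) = -0.289045 rad; t = (α − φ) mod 2π = 4.742078 rad, q = (β − φ) mod 2π = 3.162555 rad → L = 4.21·(4.742078 + 11.008298 + 3.162555) = 4.21·18.912932 = 79.623442 m
RLR: c = (6 − d² + 2cos(α−β) + 2d(sin α − sin β))/8 = -16.032234, |c| > 1 → infeasible
LRL: c = (6 − d² + 2cos(α−β) − 2d(sin α − sin β))/8 = -9.616419, |c| > 1 → infeasible
Shortest: LSL with L = 58.601024 m ≈ 58.6010 m
Convert LSL to answer units (arcs ×180/π): t = 1.753271·180/π = 100.4550°, p = ρ·p = 4.21·9.215821 = 38.7986 m, q = 2.950391·180/π = 169.0450°, L = 58.6010 m.

LSL: t = 100.4550°, p = 38.7986 m, q = 169.0450°, L = 58.6010 m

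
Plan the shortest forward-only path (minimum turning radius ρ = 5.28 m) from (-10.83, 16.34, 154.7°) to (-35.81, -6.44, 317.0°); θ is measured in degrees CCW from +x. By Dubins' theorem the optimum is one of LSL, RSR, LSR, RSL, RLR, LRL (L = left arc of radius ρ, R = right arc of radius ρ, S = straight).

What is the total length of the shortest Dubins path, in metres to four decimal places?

Let ψ = atan2(Δy, Δx) = atan2(-22.78, -24.98) = -137.6374° be the start→goal bearing.
Normalize: d = |goal − start| / ρ = 33.807230/5.28 = 6.402884, α = (θ_start − ψ) mod 360° = 292.3374° = 5.102250 rad, β = (θ_goal − ψ) mod 360° = 94.6374° = 1.651734 rad.
Common terms: sin α = -0.924962, cos α = 0.380060, sin β = 0.996726, cos β = -0.080849, cos(α−β) = -0.952661, d² = 40.996930. Work in radians in the unit-radius frame; every candidate has L = ρ·(t + p + q).
LSL: p² = 2 + d² − 2cos(α−β) + 2d(sin α − sin β) = 20.293557; p = √p² = 4.504837; φ = atan2(cos β − cos α, d + sin α − sin β) = -0.102494 rad; t = (φ − α) mod 2π = 1.078442 rad, q = (β − φ) mod 2π = 1.754228 rad → L = 5.28·(1.078442 + 4.504837 + 1.754228) = 5.28·7.337506 = 38.742034 m
RSR: p² = 2 + d² − 2cos(α−β) + 2d(sin β − sin α) = 69.510948; p = √p² = 8.337323; φ = atan2(cos α − cos β, d − sin α + sin β) = 0.055311 rad; t = (α − φ) mod 2π = 5.046939 rad, q = (φ − β) mod 2π = 4.686762 rad → L = 5.28·(5.046939 + 8.337323 + 4.686762) = 5.28·18.071024 = 95.415006 m
LSR: p² = d² − 2 + 2cos(α−β) + 2d(sin α + sin β) = 38.010605; p = √p² = 6.165274; φ = atan2(−cos α − cos β, d + sin α + sin β) − atan2(−2, p) = 0.267507 rad; t = (φ − α) mod 2π = 1.448443 rad, q = (φ − β) mod 2π = 4.898958 rad → L = 5.28·(1.448443 + 6.165274 + 4.898958) = 5.28·12.512675 = 66.066925 m
RSL: p² = d² − 2 + 2cos(α−β) − 2d(sin α + sin β) = 36.172608; p = √p² = 6.014367; φ = atan2(cos α + cos β, d − sin α − sin β) − atan2(2, p) = -0.273809 rad; t = (α − φ) mod 2π = 5.376059 rad, q = (β − φ) mod 2π = 1.925543 rad → L = 5.28·(5.376059 + 6.014367 + 1.925543) = 5.28·13.315968 = 70.308311 m
RLR: c = (6 − d² + 2cos(α−β) + 2d(sin α − sin β))/8 = -7.688869, |c| > 1 → infeasible
LRL: c = (6 − d² + 2cos(α−β) − 2d(sin α − sin β))/8 = -1.536695, |c| > 1 → infeasible
Shortest: LSL with L = 38.742034 m ≈ 38.7420 m

38.7420 m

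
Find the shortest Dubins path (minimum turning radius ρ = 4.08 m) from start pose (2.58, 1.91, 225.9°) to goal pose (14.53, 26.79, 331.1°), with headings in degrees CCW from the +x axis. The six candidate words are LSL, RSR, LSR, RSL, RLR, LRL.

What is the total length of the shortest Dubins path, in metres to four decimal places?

40.6767 m

Let ψ = atan2(Δy, Δx) = atan2(24.88, 11.95) = 64.3448° be the start→goal bearing.
Normalize: d = |goal − start| / ρ = 27.601031/4.08 = 6.764959, α = (θ_start − ψ) mod 360° = 161.5552° = 2.819671 rad, β = (θ_goal − ψ) mod 360° = 266.7552° = 4.655757 rad.
Common terms: sin α = 0.316390, cos α = -0.948629, sin β = -0.998397, cos β = -0.056602, cos(α−β) = -0.262189, d² = 45.764664. Work in radians in the unit-radius frame; every candidate has L = ρ·(t + p + q).
LSL: p² = 2 + d² − 2cos(α−β) + 2d(sin α − sin β) = 66.078004; p = √p² = 8.128838; φ = atan2(cos β − cos α, d + sin α − sin β) = 0.109958 rad; t = (φ − α) mod 2π = 3.573472 rad, q = (β − φ) mod 2π = 4.545799 rad → L = 4.08·(3.573472 + 8.128838 + 4.545799) = 4.08·16.248110 = 66.292287 m
RSR: p² = 2 + d² − 2cos(α−β) + 2d(sin β − sin α) = 30.500080; p = √p² = 5.522688; φ = atan2(cos α − cos β, d − sin α + sin β) = -0.162231 rad; t = (α − φ) mod 2π = 2.981902 rad, q = (φ − β) mod 2π = 1.465197 rad → L = 4.08·(2.981902 + 5.522688 + 1.465197) = 4.08·9.969787 = 40.676730 m
LSR: p² = d² − 2 + 2cos(α−β) + 2d(sin α + sin β) = 34.012795; p = √p² = 5.832049; φ = atan2(−cos α − cos β, d + sin α + sin β) − atan2(−2, p) = 0.494139 rad; t = (φ − α) mod 2π = 3.957653 rad, q = (φ − β) mod 2π = 2.121567 rad → L = 4.08·(3.957653 + 5.832049 + 2.121567) = 4.08·11.911269 = 48.597977 m
RSL: p² = d² − 2 + 2cos(α−β) − 2d(sin α + sin β) = 52.467776; p = √p² = 7.243464; φ = atan2(cos α + cos β, d − sin α − sin β) − atan2(2, p) = -0.403573 rad; t = (α − φ) mod 2π = 3.223244 rad, q = (β − φ) mod 2π = 5.059330 rad → L = 4.08·(3.223244 + 7.243464 + 5.059330) = 4.08·15.526038 = 63.346236 m
RLR: c = (6 − d² + 2cos(α−β) + 2d(sin α − sin β))/8 = -2.812510, |c| > 1 → infeasible
LRL: c = (6 − d² + 2cos(α−β) − 2d(sin α − sin β))/8 = -7.259751, |c| > 1 → infeasible
Shortest: RSR with L = 40.676730 m ≈ 40.6767 m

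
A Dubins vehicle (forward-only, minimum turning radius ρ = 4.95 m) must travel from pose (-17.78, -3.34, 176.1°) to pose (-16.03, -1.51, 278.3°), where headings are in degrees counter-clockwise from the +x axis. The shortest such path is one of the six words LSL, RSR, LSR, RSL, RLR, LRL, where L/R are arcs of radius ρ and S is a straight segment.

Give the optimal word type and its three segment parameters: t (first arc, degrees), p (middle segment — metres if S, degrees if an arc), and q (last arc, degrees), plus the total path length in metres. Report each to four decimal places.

Let ψ = atan2(Δy, Δx) = atan2(1.83, 1.75) = 46.2801° be the start→goal bearing.
Normalize: d = |goal − start| / ρ = 2.532074/4.95 = 0.511530, α = (θ_start − ψ) mod 360° = 129.8199° = 2.265784 rad, β = (θ_goal − ψ) mod 360° = 232.0199° = 4.049510 rad.
Common terms: sin α = 0.768062, cos α = -0.640376, sin β = -0.788224, cos β = -0.615388, cos(α−β) = -0.211325, d² = 0.261663. Work in radians in the unit-radius frame; every candidate has L = ρ·(t + p + q).
LSL: p² = 2 + d² − 2cos(α−β) + 2d(sin α − sin β) = 4.276487; p = √p² = 2.067967; φ = atan2(cos β − cos α, d + sin α − sin β) = 0.012084 rad; t = (φ − α) mod 2π = 4.029485 rad, q = (β − φ) mod 2π = 4.037427 rad → L = 4.95·(4.029485 + 2.067967 + 4.037427) = 4.95·10.134879 = 50.167649 m
RSR: p² = 2 + d² − 2cos(α−β) + 2d(sin β − sin α) = 1.092139; p = √p² = 1.045054; φ = atan2(cos α − cos β, d − sin α + sin β) = -3.117680 rad; t = (α − φ) mod 2π = 5.383464 rad, q = (φ − β) mod 2π = 5.399180 rad → L = 4.95·(5.383464 + 1.045054 + 5.399180) = 4.95·11.827698 = 58.547107 m
LSR: p² = d² − 2 + 2cos(α−β) + 2d(sin α + sin β) = -2.181614 < 0 → infeasible
RSL: p² = d² − 2 + 2cos(α−β) − 2d(sin α + sin β) = -2.140359 < 0 → infeasible
RLR: c = (6 − d² + 2cos(α−β) + 2d(sin α − sin β))/8 = 0.863483; p = 2π − arccos c = 5.754523 rad; φ = atan2(cos α − cos β, d − sin α + sin β) = -3.117680 rad; t = (α − φ + p/2) mod 2π = 1.977540 rad, q = (α − β − t + p) mod 2π = 1.993256 rad → L = 4.95·(1.977540 + 5.754523 + 1.993256) = 4.95·9.725320 = 48.140334 m
LRL: c = (6 − d² + 2cos(α−β) − 2d(sin α − sin β))/8 = 0.465439; p = 2π − arccos c = 5.196520 rad; φ = atan2(cos β − cos α, d + sin α − sin β) = 0.012084 rad; t = (φ − α + p/2) mod 2π = 0.344559 rad, q = (β − α − t + p) mod 2π = 0.352502 rad → L = 4.95·(0.344559 + 5.196520 + 0.352502) = 4.95·5.893581 = 29.173224 m
Shortest: LRL with L = 29.173224 m ≈ 29.1732 m
Convert LRL to answer units (arcs ×180/π): t = 0.344559·180/π = 19.7418°, p = 5.196520·180/π = 297.7386°, q = 0.352502·180/π = 20.1968°, L = 29.1732 m.

LRL: t = 19.7418°, p = 297.7386°, q = 20.1968°, L = 29.1732 m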